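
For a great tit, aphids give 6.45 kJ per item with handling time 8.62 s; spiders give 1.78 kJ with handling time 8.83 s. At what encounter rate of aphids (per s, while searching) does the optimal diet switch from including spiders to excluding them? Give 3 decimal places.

Drop spiders once their profitability E₂/h₂ falls below the rate achievable on aphids alone: E₂/h₂ = λE₁/(1 + λh₁).
Solve for λ: λE₁h₂ = E₂(1 + λh₁) → λ(E₁h₂ − E₂h₁) = E₂ → λ = E₂/(E₁h₂ − E₂h₁).
λ = 1.78/(6.45×8.83 − 1.78×8.62) = 1.78/41.61 = 0.04278 per s.

0.043 per s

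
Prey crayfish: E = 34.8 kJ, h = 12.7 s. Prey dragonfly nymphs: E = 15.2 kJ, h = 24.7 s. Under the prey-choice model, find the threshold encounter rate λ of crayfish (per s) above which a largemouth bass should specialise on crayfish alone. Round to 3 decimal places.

At the threshold, the rate on crayfish alone equals the profitability of dragonfly nymphs: λ·34.8/(1 + λ·12.7) = 15.2/24.7 = 0.6154.
Rearranging, λ(34.8 − 0.6154×12.7) = 0.6154, so λ = 0.6154/26.98 = 0.02281 per s.

0.023 per s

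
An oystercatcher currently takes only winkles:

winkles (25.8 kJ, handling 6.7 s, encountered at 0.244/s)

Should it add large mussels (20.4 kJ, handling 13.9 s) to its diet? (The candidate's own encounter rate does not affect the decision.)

No

Current rate: (0.244×25.8)/(1 + 0.244×6.7) = 2.389 kJ/s.
large mussels: E/h = 20.4/13.9 = 1.468 kJ/s.
Since 1.468 < R, time spent handling large mussels is better spent searching.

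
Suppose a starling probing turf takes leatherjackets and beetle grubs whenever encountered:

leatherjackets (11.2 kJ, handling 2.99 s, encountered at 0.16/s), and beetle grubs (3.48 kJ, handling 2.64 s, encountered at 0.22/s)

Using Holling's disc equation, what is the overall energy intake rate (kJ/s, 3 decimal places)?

1.242 kJ/s

Energy encountered per unit search time: 0.16×11.2 + 0.22×3.48 = 2.558 kJ/s.
Handling time per unit search time: 0.16×2.99 + 0.22×2.64 = 1.059.
Rate = 2.558/(1 + 1.059) = 1.242 kJ/s.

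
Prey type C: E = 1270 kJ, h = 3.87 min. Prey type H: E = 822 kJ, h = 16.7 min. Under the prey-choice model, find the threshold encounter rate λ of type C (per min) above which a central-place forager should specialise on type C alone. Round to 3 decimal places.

Drop type H once their profitability E₂/h₂ falls below the rate achievable on type C alone: E₂/h₂ = λE₁/(1 + λh₁).
Solve for λ: λE₁h₂ = E₂(1 + λh₁) → λ(E₁h₂ − E₂h₁) = E₂ → λ = E₂/(E₁h₂ − E₂h₁).
λ = 822/(1270×16.7 − 822×3.87) = 822/1.803e+04 = 0.0456 per min.

0.046 per min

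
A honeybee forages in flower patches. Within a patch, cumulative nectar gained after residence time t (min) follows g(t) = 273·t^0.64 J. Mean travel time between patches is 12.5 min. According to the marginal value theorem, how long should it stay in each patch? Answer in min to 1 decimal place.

22.2 min

By the marginal value theorem, leave when the instantaneous gain rate g'(t) equals the habitat-wide average g(t)/(T + t).
g'(t) = 0.64·273·t^-0.36. Setting 0.64·273·t^-0.36 = 273·t^0.64/(12.5+t) gives 0.64(12.5+t) = t, so 0.36·t = 0.64×12.5.
t* = 0.64×12.5/0.36 = 22.22 min.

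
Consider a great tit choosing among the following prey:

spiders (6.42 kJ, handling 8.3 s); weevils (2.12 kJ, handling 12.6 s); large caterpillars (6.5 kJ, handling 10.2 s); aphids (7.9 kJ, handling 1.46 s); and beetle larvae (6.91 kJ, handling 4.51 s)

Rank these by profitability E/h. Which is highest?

Profitability E/h (kJ/s): spiders = 6.42/8.3 = 0.773, weevils = 2.12/12.6 = 0.168, large caterpillars = 6.5/10.2 = 0.637, aphids = 7.9/1.46 = 5.41, beetle larvae = 6.91/4.51 = 1.53.
Ranked: aphids > beetle larvae > spiders > large caterpillars > weevils.

aphids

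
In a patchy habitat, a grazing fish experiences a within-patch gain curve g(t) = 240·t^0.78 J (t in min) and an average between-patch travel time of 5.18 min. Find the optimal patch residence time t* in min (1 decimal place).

18.4 min

Optimal t* satisfies g'(t*) = g(t*)/(T + t*).
g'(t) = 0.78·240·t^-0.22. Setting 0.78·240·t^-0.22 = 240·t^0.78/(5.18+t) gives 0.78(5.18+t) = t, so 0.22·t = 0.78×5.18.
t* = 0.78×5.18/0.22 = 18.37 min.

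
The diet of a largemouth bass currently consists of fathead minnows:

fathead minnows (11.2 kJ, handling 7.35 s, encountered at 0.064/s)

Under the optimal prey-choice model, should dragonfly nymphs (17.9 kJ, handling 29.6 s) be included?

Intake rate on the current diet: R = (0.064×11.2) / (1 + 0.064×7.35) = 0.7168/1.47 = 0.4875 kJ/s.
Profitability of dragonfly nymphs: 17.9/29.6 = 0.6047 kJ/s.
0.6047 > 0.4875, so adding dragonfly nymphs raises the average — include it.

Yes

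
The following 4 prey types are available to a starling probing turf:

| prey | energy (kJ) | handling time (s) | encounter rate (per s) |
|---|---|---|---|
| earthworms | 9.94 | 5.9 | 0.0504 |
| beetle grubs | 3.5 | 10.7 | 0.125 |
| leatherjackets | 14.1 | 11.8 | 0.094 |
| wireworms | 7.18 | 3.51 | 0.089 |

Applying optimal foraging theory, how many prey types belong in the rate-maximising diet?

Profitabilities (E/h, kJ/s): wireworms 2.05, earthworms 1.68, leatherjackets 1.19, beetle grubs 0.327. Add prey in this order while the next type's profitability exceeds the intake rate on those already taken.
Rate on top 1: 0.4869. earthworms: 1.68 > 0.4869 → include.
Rate on top 2: 0.7082. leatherjackets: 1.19 > 0.7082 → include.
Rate on top 3: 0.9067. beetle grubs: 0.327 < 0.9067 → exclude; stop.
Optimal diet: wireworms, earthworms, leatherjackets — 3 of 4 types.

3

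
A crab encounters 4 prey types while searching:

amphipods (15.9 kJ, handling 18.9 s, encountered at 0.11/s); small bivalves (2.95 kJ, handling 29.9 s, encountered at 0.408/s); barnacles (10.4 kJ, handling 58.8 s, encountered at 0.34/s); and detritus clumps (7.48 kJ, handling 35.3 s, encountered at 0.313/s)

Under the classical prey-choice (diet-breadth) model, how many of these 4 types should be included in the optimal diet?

1

Profitabilities (E/h, kJ/s): amphipods 0.841, detritus clumps 0.212, barnacles 0.177, small bivalves 0.0987. Add prey in this order while the next type's profitability exceeds the intake rate on those already taken.
Rate on top 1: 0.568. detritus clumps: 0.212 < 0.568 → exclude; stop.
Optimal diet: amphipods — 1 of 4 types.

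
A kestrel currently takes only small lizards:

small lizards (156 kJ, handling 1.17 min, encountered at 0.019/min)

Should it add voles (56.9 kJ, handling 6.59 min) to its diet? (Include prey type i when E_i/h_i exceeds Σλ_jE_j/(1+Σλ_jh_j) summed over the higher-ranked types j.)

Intake rate on the current diet: R = (0.019×156) / (1 + 0.019×1.17) = 2.964/1.022 = 2.9 kJ/min.
voles: E/h = 56.9/6.59 = 8.634 kJ/min.
8.634 > 2.9, so adding voles raises the average — include it.

Yes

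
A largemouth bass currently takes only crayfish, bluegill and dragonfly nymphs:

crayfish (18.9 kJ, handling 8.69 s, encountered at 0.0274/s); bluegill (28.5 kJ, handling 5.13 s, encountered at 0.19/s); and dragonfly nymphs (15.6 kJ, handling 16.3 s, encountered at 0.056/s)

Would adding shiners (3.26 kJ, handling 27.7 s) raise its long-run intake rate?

No

Current rate: (0.0274×18.9 + 0.19×28.5 + 0.056×15.6)/(1 + 0.0274×8.69 + 0.19×5.13 + 0.056×16.3) = 2.178 kJ/s.
shiners: E/h = 3.26/27.7 = 0.1177 kJ/s.
0.1177 < 2.178, so adding shiners would lower the average — exclude it.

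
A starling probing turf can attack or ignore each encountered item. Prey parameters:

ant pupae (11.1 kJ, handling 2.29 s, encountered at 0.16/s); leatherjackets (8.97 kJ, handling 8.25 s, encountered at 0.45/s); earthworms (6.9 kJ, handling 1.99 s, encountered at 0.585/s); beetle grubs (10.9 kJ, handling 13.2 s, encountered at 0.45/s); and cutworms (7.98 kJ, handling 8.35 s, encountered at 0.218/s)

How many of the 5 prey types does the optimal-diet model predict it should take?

2

E/h in descending order: ant pupae 4.85, earthworms 3.47, leatherjackets 1.09, cutworms 0.956, beetle grubs 0.826 kJ/s. The optimal diet is the largest prefix of this list for which every included type satisfies E_i/h_i > R on the types above it.
Rate on top 1: 1.3. earthworms: 3.47 > 1.3 → include.
Rate on top 2: 2.297. leatherjackets: 1.09 < 2.297 → exclude; stop.
Optimal diet: ant pupae, earthworms — 2 of 5 types.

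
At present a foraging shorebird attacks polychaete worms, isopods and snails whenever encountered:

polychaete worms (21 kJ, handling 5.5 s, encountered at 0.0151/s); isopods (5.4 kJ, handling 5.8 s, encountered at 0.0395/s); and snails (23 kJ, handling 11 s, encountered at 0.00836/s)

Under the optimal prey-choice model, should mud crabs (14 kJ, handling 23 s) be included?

Yes

On polychaete worms, isopods and snails alone, R = ΣλE/(1+Σλh) = 0.7227/1.404 = 0.5147 kJ/s.
mud crabs: E/h = 14/23 = 0.6087 kJ/s.
0.6087 > 0.5147, so adding mud crabs raises the average — include it.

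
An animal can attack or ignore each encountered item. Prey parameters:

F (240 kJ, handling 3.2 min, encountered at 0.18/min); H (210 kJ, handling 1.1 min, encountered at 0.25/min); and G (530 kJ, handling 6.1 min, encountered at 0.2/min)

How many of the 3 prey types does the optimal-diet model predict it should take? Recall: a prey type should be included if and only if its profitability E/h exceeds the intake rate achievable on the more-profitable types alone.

3

Rank by E/h (kJ/min): H 191, G 86.9, F 75. Include each in turn until the next type's E/h falls below the running intake rate.
Rate on top 1: 41.18. G: 86.9 > 41.18 → include.
Rate on top 2: 63.53. F: 75 > 63.53 → include.
Optimal diet: H, G, F — 3 of 3 types.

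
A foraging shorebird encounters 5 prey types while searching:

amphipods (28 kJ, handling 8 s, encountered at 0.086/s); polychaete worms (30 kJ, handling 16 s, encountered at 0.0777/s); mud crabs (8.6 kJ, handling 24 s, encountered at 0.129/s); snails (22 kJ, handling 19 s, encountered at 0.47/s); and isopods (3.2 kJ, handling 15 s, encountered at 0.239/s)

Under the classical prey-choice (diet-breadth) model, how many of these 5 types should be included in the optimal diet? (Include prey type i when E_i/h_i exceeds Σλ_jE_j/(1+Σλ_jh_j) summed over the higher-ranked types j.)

2

Rank by E/h (kJ/s): amphipods 3.5, polychaete worms 1.88, snails 1.16, mud crabs 0.358, isopods 0.213. Include each in turn until the next type's E/h falls below the running intake rate.
Rate on top 1: 1.427. polychaete worms: 1.88 > 1.427 → include.
Rate on top 2: 1.617. snails: 1.16 < 1.617 → exclude; stop.
Optimal diet: amphipods, polychaete worms — 2 of 5 types.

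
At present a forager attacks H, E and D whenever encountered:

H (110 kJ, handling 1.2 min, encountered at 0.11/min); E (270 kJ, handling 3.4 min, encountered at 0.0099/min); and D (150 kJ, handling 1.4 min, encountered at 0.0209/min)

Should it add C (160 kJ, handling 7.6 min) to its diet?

On H, E and D alone, R = ΣλE/(1+Σλh) = 17.91/1.195 = 14.99 kJ/min.
C: E/h = 160/7.6 = 21.05 kJ/min.
21.05 > 14.99, so adding C raises the average — include it.

Yes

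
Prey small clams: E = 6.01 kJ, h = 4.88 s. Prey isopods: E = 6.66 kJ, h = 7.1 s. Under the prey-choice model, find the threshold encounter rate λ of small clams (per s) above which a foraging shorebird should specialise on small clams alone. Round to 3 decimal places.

0.655 per s

At the threshold, the rate on small clams alone equals the profitability of isopods: λ·6.01/(1 + λ·4.88) = 6.66/7.1 = 0.938.
Rearranging, λ(6.01 − 0.938×4.88) = 0.938, so λ = 0.938/1.432 = 0.6549 per s.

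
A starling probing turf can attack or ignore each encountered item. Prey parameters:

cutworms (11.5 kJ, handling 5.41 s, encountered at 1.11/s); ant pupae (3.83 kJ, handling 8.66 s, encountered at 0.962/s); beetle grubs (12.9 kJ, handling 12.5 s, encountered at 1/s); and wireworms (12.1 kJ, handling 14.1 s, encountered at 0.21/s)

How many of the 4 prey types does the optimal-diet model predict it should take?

1

Rank by E/h (kJ/s): cutworms 2.13, beetle grubs 1.03, wireworms 0.858, ant pupae 0.442. Include each in turn until the next type's E/h falls below the running intake rate.
Rate on top 1: 1.822. beetle grubs: 1.03 < 1.822 → exclude; stop.
Optimal diet: cutworms — 1 of 4 types.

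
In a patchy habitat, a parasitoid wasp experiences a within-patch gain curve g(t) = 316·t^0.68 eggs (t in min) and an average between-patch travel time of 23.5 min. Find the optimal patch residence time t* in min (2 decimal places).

49.94 min

Maximise g(t)/(T+t): set derivative to zero → g'(t)(T+t) = g(t).
g'(t) = 0.68·316·t^-0.32. Setting 0.68·316·t^-0.32 = 316·t^0.68/(23.5+t) gives 0.68(23.5+t) = t, so 0.32·t = 0.68×23.5.
t* = 0.68×23.5/0.32 = 49.94 min.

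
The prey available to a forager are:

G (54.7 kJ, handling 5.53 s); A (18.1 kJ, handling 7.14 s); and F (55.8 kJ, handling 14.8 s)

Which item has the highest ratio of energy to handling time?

In descending order of E/h:
G: 54.7/5.53 = 9.89 kJ/s
F: 55.8/14.8 = 3.77 kJ/s
A: 18.1/7.14 = 2.54 kJ/s

G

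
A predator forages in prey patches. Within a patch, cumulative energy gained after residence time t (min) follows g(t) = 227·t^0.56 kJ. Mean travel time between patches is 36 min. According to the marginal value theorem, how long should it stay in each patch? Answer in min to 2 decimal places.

By the marginal value theorem, leave when the instantaneous gain rate g'(t) equals the habitat-wide average g(t)/(T + t).
g'(t) = 0.56·227·t^-0.44. Setting 0.56·227·t^-0.44 = 227·t^0.56/(36+t) gives 0.56(36+t) = t, so 0.44·t = 0.56×36.
t* = 0.56×36/0.44 = 45.82 min.

45.82 min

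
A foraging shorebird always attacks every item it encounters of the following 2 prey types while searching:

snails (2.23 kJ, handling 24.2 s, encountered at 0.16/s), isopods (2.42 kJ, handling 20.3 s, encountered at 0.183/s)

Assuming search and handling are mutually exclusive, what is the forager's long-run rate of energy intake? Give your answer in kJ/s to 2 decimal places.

Energy encountered per unit search time: 0.16×2.23 + 0.183×2.42 = 0.7997 kJ/s.
Handling time per unit search time: 0.16×24.2 + 0.183×20.3 = 7.587.
Rate = 0.7997/(1 + 7.587) = 0.09313 kJ/s.

0.09 kJ/s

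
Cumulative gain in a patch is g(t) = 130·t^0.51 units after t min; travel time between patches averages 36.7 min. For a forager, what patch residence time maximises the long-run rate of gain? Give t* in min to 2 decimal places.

38.20 min

Optimal t* satisfies g'(t*) = g(t*)/(T + t*).
g'(t) = 0.51·130·t^-0.49. Setting 0.51·130·t^-0.49 = 130·t^0.51/(36.7+t) gives 0.51(36.7+t) = t, so 0.49·t = 0.51×36.7.
t* = 0.51×36.7/0.49 = 38.2 min.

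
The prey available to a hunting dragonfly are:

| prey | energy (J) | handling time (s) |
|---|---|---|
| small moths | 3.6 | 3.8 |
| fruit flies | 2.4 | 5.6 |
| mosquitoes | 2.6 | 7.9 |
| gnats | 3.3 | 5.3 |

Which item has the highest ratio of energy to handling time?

In descending order of E/h:
small moths: 3.6/3.8 = 0.947 J/s
gnats: 3.3/5.3 = 0.623 J/s
fruit flies: 2.4/5.6 = 0.429 J/s
mosquitoes: 2.6/7.9 = 0.329 J/s

small moths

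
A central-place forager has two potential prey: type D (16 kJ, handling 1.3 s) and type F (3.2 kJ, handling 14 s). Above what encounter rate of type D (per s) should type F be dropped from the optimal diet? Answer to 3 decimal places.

At the threshold, the rate on type D alone equals the profitability of type F: λ·16/(1 + λ·1.3) = 3.2/14 = 0.2286.
Rearranging, λ(16 − 0.2286×1.3) = 0.2286, so λ = 0.2286/15.7 = 0.01456 per s.

0.015 per s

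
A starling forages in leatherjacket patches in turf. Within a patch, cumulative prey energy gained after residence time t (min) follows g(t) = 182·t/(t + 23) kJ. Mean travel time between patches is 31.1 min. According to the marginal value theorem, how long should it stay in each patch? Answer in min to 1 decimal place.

26.7 min

By the marginal value theorem, leave when the instantaneous gain rate g'(t) equals the habitat-wide average g(t)/(T + t).
g'(t) = 182·23/(t + 23)². Setting 182·23/(t+23)² = 182t/[(t+23)(31.1+t)] gives 23(31.1+t) = t(t+23), so t² = 23×31.1 = 715.3.
t* = √715.3 = 26.75 min.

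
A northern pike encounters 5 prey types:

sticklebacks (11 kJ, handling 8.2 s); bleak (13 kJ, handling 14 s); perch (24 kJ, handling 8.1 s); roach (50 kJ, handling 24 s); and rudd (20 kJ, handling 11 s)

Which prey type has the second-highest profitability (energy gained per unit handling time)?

roach

In descending order of E/h:
perch: 24/8.1 = 2.96 kJ/s
roach: 50/24 = 2.08 kJ/s
rudd: 20/11 = 1.82 kJ/s
sticklebacks: 11/8.2 = 1.34 kJ/s
bleak: 13/14 = 0.929 kJ/s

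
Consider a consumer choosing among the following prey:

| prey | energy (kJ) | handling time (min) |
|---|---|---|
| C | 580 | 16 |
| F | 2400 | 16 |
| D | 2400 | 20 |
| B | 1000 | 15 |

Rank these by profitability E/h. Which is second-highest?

D

Profitability E/h (kJ/min): C = 580/16 = 36.2, F = 2400/16 = 150, D = 2400/20 = 120, B = 1000/15 = 66.7.
Ranked: F > D > B > C.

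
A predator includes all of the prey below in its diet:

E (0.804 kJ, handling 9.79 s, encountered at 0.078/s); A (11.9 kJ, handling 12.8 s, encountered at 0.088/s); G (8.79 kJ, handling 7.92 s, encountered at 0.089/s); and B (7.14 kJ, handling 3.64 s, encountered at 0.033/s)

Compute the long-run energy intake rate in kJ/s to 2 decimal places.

0.57 kJ/s

R = Σλ_iE_i / (1 + Σλ_ih_i)
Numerator: 0.078×0.804 + 0.088×11.9 + 0.089×8.79 + 0.033×7.14 = 2.128
Denominator: 1 + 0.078×9.79 + 0.088×12.8 + 0.089×7.92 + 0.033×3.64 = 3.715
R = 2.128/3.715 = 0.5728 kJ/s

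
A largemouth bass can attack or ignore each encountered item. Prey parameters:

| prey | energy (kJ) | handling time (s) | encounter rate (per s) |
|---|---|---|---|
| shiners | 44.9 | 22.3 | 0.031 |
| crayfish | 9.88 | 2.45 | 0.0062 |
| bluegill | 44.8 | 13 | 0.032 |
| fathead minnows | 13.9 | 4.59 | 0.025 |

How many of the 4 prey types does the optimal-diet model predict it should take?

4

E/h in descending order: crayfish 4.03, bluegill 3.45, fathead minnows 3.03, shiners 2.01 kJ/s. The optimal diet is the largest prefix of this list for which every included type satisfies E_i/h_i > R on the types above it.
Rate on top 1: 0.06034. bluegill: 3.45 > 0.06034 → include.
Rate on top 2: 1.044. fathead minnows: 3.03 > 1.044 → include.
Rate on top 3: 1.192. shiners: 2.01 > 1.192 → include.
Optimal diet: crayfish, bluegill, fathead minnows, shiners — 4 of 4 types.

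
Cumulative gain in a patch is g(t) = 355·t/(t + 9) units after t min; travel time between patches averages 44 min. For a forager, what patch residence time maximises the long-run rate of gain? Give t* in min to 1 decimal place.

By the marginal value theorem, leave when the instantaneous gain rate g'(t) equals the habitat-wide average g(t)/(T + t).
g'(t) = 355·9/(t + 9)². Setting 355·9/(t+9)² = 355t/[(t+9)(44+t)] gives 9(44+t) = t(t+9), so t² = 9×44 = 396.
t* = √396 = 19.9 min.

19.9 min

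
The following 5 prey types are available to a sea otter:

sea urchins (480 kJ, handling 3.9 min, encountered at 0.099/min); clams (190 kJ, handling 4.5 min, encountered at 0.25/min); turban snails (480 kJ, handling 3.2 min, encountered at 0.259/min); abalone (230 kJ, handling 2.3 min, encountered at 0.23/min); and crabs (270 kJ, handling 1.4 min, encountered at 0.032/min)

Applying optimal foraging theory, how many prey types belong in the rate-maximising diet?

Profitabilities (E/h, kJ/min): crabs 193, turban snails 150, sea urchins 123, abalone 100, clams 42.2. Add prey in this order while the next type's profitability exceeds the intake rate on those already taken.
Rate on top 1: 8.27. turban snails: 150 > 8.27 → include.
Rate on top 2: 70.96. sea urchins: 123 > 70.96 → include.
Rate on top 3: 79.87. abalone: 100 > 79.87 → include.
Rate on top 4: 83.69. clams: 42.2 < 83.69 → exclude; stop.
Optimal diet: crabs, turban snails, sea urchins, abalone — 4 of 5 types.

4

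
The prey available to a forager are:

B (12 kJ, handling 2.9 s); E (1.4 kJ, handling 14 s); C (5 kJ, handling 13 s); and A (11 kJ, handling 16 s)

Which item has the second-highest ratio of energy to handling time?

In descending order of E/h:
B: 12/2.9 = 4.14 kJ/s
A: 11/16 = 0.688 kJ/s
C: 5/13 = 0.385 kJ/s
E: 1.4/14 = 0.1 kJ/s

A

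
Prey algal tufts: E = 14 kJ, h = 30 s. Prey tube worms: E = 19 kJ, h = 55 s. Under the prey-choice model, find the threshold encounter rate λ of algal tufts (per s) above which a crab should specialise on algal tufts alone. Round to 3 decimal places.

The zero-one rule: include tube worms iff E₂/h₂ > λE₁/(1+λh₁). Equality gives the switch point.
λE₁h₂ = E₂ + λE₂h₁ ⇒ λ = E₂/(E₁h₂ − E₂h₁) = 19/(770 − 570) = 0.095 per s.

0.095 per s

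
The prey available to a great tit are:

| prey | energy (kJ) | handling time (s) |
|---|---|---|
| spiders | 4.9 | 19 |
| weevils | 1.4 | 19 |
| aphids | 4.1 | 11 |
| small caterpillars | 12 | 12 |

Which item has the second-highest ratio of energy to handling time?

Profitability E/h (kJ/s): spiders = 4.9/19 = 0.258, weevils = 1.4/19 = 0.0737, aphids = 4.1/11 = 0.373, small caterpillars = 12/12 = 1.
Ranked: small caterpillars > aphids > spiders > weevils.

aphids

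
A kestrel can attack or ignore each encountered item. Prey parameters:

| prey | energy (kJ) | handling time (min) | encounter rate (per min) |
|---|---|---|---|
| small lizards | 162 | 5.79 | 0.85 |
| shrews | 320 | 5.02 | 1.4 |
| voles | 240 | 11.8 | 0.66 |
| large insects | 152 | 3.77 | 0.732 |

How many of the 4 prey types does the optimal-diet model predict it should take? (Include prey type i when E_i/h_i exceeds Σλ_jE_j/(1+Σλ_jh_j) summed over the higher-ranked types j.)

1

E/h in descending order: shrews 63.7, large insects 40.3, small lizards 28, voles 20.3 kJ/min. The optimal diet is the largest prefix of this list for which every included type satisfies E_i/h_i > R on the types above it.
Rate on top 1: 55.8. large insects: 40.3 < 55.8 → exclude; stop.
Optimal diet: shrews — 1 of 4 types.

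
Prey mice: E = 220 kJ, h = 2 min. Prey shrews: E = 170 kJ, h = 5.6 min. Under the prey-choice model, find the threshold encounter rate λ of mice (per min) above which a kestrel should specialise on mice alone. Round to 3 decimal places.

0.191 per min

The zero-one rule: include shrews iff E₂/h₂ > λE₁/(1+λh₁). Equality gives the switch point.
λE₁h₂ = E₂ + λE₂h₁ ⇒ λ = E₂/(E₁h₂ − E₂h₁) = 170/(1232 − 340) = 0.1906 per min.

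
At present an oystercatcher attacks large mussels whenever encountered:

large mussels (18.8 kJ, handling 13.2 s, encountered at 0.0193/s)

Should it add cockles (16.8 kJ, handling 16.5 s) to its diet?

Yes

On large mussels alone, R = ΣλE/(1+Σλh) = 0.3628/1.255 = 0.2892 kJ/s.
cockles: E/h = 16.8/16.5 = 1.018 kJ/s.
1.018 > 0.2892, so adding cockles raises the average — include it.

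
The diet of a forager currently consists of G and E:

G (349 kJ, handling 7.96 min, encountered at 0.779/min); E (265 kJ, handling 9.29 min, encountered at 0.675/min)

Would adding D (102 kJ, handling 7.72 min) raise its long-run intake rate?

No

On G and E alone, R = ΣλE/(1+Σλh) = 450.7/13.47 = 33.46 kJ/min.
D: E/h = 102/7.72 = 13.21 kJ/min.
Since 13.21 < R, time spent handling D is better spent searching.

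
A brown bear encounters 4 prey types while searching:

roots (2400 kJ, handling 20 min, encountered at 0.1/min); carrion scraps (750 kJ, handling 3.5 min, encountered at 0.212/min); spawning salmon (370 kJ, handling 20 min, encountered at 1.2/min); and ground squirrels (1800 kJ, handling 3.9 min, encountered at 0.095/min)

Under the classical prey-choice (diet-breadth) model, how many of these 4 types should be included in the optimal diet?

Profitabilities (E/h, kJ/min): ground squirrels 462, carrion scraps 214, roots 120, spawning salmon 18.5. Add prey in this order while the next type's profitability exceeds the intake rate on those already taken.
Rate on top 1: 124.8. carrion scraps: 214 > 124.8 → include.
Rate on top 2: 156.2. roots: 120 < 156.2 → exclude; stop.
Optimal diet: ground squirrels, carrion scraps — 2 of 4 types.

2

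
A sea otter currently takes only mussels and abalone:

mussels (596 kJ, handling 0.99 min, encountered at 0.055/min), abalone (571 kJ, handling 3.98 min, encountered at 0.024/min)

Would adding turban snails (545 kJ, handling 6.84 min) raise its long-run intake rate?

Yes

Current rate: (0.055×596 + 0.024×571)/(1 + 0.055×0.99 + 0.024×3.98) = 40.42 kJ/min.
Profitability of turban snails: 545/6.84 = 79.68 kJ/min.
79.68 > 40.42, so adding turban snails raises the average — include it.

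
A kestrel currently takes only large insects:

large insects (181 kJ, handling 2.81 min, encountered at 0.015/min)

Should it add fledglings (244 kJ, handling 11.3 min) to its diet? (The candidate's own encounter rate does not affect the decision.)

Intake rate on the current diet: R = (0.015×181) / (1 + 0.015×2.81) = 2.715/1.042 = 2.605 kJ/min.
Profitability of fledglings: 244/11.3 = 21.59 kJ/min.
21.59 > 2.605, so adding fledglings raises the average — include it.

Yes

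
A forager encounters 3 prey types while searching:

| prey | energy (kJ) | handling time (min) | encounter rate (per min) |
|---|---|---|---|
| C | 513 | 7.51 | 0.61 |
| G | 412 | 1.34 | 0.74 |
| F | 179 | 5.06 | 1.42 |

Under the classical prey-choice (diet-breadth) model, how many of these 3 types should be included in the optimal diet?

Profitabilities (E/h, kJ/min): G 307, C 68.3, F 35.4. Add prey in this order while the next type's profitability exceeds the intake rate on those already taken.
Rate on top 1: 153.1. C: 68.3 < 153.1 → exclude; stop.
Optimal diet: G — 1 of 3 types.

1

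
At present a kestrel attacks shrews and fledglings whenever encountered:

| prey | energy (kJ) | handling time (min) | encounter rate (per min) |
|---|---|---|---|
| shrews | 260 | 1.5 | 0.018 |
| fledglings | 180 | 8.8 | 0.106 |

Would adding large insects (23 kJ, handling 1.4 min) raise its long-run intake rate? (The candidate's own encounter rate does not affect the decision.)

Yes

Current rate: (0.018×260 + 0.106×180)/(1 + 0.018×1.5 + 0.106×8.8) = 12.12 kJ/min.
Profitability of large insects: 23/1.4 = 16.43 kJ/min.
16.43 > 12.12, so adding large insects raises the average — include it.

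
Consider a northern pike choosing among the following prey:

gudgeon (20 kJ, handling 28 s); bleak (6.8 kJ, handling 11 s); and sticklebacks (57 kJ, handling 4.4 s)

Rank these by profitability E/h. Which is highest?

sticklebacks

In descending order of E/h:
sticklebacks: 57/4.4 = 13 kJ/s
gudgeon: 20/28 = 0.714 kJ/s
bleak: 6.8/11 = 0.618 kJ/s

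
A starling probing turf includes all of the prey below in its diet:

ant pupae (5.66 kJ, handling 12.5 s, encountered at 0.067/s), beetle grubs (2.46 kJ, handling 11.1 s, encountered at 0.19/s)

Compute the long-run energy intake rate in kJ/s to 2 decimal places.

0.21 kJ/s

Energy encountered per unit search time: 0.067×5.66 + 0.19×2.46 = 0.8466 kJ/s.
Handling time per unit search time: 0.067×12.5 + 0.19×11.1 = 2.946.
Rate = 0.8466/(1 + 2.946) = 0.2145 kJ/s.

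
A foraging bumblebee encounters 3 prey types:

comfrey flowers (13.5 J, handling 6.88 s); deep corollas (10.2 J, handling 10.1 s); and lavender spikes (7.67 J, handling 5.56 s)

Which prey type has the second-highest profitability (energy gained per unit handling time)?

lavender spikes

Profitability E/h (J/s): comfrey flowers = 13.5/6.88 = 1.96, deep corollas = 10.2/10.1 = 1.01, lavender spikes = 7.67/5.56 = 1.38.
Ranked: comfrey flowers > lavender spikes > deep corollas.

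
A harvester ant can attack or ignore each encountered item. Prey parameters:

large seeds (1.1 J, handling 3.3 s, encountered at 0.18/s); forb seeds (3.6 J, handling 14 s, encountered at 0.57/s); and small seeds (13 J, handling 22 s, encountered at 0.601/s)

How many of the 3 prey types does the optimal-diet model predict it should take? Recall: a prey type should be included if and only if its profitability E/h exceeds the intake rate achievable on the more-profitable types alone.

Rank by E/h (J/s): small seeds 0.591, large seeds 0.333, forb seeds 0.257. Include each in turn until the next type's E/h falls below the running intake rate.
Rate on top 1: 0.5494. large seeds: 0.333 < 0.5494 → exclude; stop.
Optimal diet: small seeds — 1 of 3 types.

1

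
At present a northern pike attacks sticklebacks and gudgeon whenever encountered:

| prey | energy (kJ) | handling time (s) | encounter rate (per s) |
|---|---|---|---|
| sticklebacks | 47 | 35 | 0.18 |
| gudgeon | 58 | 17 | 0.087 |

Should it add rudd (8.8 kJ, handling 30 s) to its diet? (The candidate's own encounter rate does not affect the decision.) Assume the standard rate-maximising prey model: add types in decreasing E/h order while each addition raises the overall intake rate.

Intake rate on the current diet: R = (0.18×47 + 0.087×58) / (1 + 0.18×35 + 0.087×17) = 13.51/8.779 = 1.538 kJ/s.
Profitability of rudd: 8.8/30 = 0.2933 kJ/s.
0.2933 < 1.538, so adding rudd would lower the average — exclude it.

No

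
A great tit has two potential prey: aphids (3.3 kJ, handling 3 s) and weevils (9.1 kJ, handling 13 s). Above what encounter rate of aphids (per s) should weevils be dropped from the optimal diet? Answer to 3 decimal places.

The zero-one rule: include weevils iff E₂/h₂ > λE₁/(1+λh₁). Equality gives the switch point.
λE₁h₂ = E₂ + λE₂h₁ ⇒ λ = E₂/(E₁h₂ − E₂h₁) = 9.1/(42.9 − 27.3) = 0.5833 per s.

0.583 per s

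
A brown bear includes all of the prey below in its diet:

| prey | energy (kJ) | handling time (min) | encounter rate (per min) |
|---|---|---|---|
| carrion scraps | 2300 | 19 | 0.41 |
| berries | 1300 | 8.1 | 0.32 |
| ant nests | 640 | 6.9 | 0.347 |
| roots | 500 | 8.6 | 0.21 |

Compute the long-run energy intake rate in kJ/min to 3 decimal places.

108.205 kJ/min

R = (0.41×2300 + 0.32×1300 + 0.347×640 + 0.21×500) / (1 + 0.41×19 + 0.32×8.1 + 0.347×6.9 + 0.21×8.6) = 1686/15.58 = 108.2 kJ/min.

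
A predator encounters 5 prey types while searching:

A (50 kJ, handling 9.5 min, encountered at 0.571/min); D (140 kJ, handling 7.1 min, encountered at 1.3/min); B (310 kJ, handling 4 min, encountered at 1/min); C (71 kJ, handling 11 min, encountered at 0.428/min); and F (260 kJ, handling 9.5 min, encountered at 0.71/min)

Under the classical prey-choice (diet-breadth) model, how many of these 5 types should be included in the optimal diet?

Rank by E/h (kJ/min): B 77.5, F 27.4, D 19.7, C 6.45, A 5.26. Include each in turn until the next type's E/h falls below the running intake rate.
Rate on top 1: 62. F: 27.4 < 62 → exclude; stop.
Optimal diet: B — 1 of 5 types.

1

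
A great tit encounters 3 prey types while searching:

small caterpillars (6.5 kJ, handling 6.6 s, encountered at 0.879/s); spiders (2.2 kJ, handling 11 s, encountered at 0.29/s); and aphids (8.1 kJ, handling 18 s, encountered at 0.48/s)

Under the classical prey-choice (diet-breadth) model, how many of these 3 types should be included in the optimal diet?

Rank by E/h (kJ/s): small caterpillars 0.985, aphids 0.45, spiders 0.2. Include each in turn until the next type's E/h falls below the running intake rate.
Rate on top 1: 0.84. aphids: 0.45 < 0.84 → exclude; stop.
Optimal diet: small caterpillars — 1 of 3 types.

1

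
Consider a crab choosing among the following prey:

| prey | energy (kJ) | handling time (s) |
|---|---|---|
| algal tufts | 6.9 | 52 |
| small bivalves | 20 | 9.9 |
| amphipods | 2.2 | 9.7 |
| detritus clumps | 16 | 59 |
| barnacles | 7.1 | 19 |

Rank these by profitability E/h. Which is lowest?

Profitability E/h (kJ/s): algal tufts = 6.9/52 = 0.133, small bivalves = 20/9.9 = 2.02, amphipods = 2.2/9.7 = 0.227, detritus clumps = 16/59 = 0.271, barnacles = 7.1/19 = 0.374.
Ranked: small bivalves > barnacles > detritus clumps > amphipods > algal tufts.

algal tufts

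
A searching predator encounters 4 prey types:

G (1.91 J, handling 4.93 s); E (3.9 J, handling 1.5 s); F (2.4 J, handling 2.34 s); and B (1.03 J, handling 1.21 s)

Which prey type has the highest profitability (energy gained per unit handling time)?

Profitability E/h (J/s): G = 1.91/4.93 = 0.387, E = 3.9/1.5 = 2.6, F = 2.4/2.34 = 1.03, B = 1.03/1.21 = 0.851.
Ranked: E > F > B > G.

E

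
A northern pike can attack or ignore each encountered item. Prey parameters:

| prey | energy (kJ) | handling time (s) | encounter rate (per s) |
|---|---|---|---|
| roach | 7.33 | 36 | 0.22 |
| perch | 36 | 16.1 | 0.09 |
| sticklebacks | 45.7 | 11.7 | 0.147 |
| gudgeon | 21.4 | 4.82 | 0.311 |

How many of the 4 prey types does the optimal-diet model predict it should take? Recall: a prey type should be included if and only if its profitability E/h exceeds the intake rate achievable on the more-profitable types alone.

E/h in descending order: gudgeon 4.44, sticklebacks 3.91, perch 2.24, roach 0.204 kJ/s. The optimal diet is the largest prefix of this list for which every included type satisfies E_i/h_i > R on the types above it.
Rate on top 1: 2.663. sticklebacks: 3.91 > 2.663 → include.
Rate on top 2: 3.17. perch: 2.24 < 3.17 → exclude; stop.
Optimal diet: gudgeon, sticklebacks — 2 of 4 types.

2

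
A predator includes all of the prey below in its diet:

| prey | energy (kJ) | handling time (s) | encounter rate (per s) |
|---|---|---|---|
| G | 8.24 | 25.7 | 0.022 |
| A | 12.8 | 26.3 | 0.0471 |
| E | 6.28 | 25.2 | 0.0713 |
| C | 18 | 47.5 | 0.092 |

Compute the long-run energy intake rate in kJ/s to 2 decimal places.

Energy encountered per unit search time: 0.022×8.24 + 0.0471×12.8 + 0.0713×6.28 + 0.092×18 = 2.888 kJ/s.
Handling time per unit search time: 0.022×25.7 + 0.0471×26.3 + 0.0713×25.2 + 0.092×47.5 = 7.971.
Rate = 2.888/(1 + 7.971) = 0.3219 kJ/s.

0.32 kJ/s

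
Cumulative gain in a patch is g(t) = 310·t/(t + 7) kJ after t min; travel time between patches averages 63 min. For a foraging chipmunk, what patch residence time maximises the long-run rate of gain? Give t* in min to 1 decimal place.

Optimal t* satisfies g'(t*) = g(t*)/(T + t*).
g'(t) = 310·7/(t + 7)². Setting 310·7/(t+7)² = 310t/[(t+7)(63+t)] gives 7(63+t) = t(t+7), so t² = 7×63 = 441.
t* = √441 = 21 min.

21.0 min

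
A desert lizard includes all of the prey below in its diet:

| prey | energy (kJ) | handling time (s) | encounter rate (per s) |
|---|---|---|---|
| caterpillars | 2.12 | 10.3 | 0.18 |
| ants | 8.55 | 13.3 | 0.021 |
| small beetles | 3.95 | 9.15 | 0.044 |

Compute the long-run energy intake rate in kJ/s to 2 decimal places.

0.21 kJ/s

Energy encountered per unit search time: 0.18×2.12 + 0.021×8.55 + 0.044×3.95 = 0.7349 kJ/s.
Handling time per unit search time: 0.18×10.3 + 0.021×13.3 + 0.044×9.15 = 2.536.
Rate = 0.7349/(1 + 2.536) = 0.2079 kJ/s.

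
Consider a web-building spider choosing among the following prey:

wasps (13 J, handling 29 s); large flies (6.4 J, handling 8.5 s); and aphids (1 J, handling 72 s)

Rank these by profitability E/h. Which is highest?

large flies

Profitability E/h (J/s): wasps = 13/29 = 0.448, large flies = 6.4/8.5 = 0.753, aphids = 1/72 = 0.0139.
Ranked: large flies > wasps > aphids.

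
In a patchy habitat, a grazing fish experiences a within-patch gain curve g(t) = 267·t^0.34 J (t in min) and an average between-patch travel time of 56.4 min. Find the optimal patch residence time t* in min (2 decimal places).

Optimal t* satisfies g'(t*) = g(t*)/(T + t*).
g'(t) = 0.34·267·t^-0.66. Setting 0.34·267·t^-0.66 = 267·t^0.34/(56.4+t) gives 0.34(56.4+t) = t, so 0.66·t = 0.34×56.4.
t* = 0.34×56.4/0.66 = 29.05 min.

29.05 min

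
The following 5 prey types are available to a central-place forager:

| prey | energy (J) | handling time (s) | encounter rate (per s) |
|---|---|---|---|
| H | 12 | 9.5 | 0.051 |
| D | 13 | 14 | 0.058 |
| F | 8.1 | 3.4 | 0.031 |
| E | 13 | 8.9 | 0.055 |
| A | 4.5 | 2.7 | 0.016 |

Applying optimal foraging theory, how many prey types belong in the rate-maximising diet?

Rank by E/h (J/s): F 2.38, A 1.67, E 1.46, H 1.26, D 0.929. Include each in turn until the next type's E/h falls below the running intake rate.
Rate on top 1: 0.2272. A: 1.67 > 0.2272 → include.
Rate on top 2: 0.2813. E: 1.46 > 0.2813 → include.
Rate on top 3: 0.6337. H: 1.26 > 0.6337 → include.
Rate on top 4: 0.7774. D: 0.929 > 0.7774 → include.
Optimal diet: F, A, E, H, D — 5 of 5 types.

5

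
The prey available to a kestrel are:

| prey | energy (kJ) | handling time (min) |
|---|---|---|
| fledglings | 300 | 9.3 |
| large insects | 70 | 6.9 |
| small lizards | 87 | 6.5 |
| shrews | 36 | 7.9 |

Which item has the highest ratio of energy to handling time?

fledglings

Profitability E/h (kJ/min): fledglings = 300/9.3 = 32.3, large insects = 70/6.9 = 10.1, small lizards = 87/6.5 = 13.4, shrews = 36/7.9 = 4.56.
Ranked: fledglings > small lizards > large insects > shrews.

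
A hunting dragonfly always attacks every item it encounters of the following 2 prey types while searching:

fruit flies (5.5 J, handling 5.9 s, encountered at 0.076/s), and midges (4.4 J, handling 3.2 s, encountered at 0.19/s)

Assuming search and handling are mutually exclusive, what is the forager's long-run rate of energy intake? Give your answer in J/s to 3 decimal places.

R = (0.076×5.5 + 0.19×4.4) / (1 + 0.076×5.9 + 0.19×3.2) = 1.254/2.056 = 0.6098 J/s.

0.610 J/s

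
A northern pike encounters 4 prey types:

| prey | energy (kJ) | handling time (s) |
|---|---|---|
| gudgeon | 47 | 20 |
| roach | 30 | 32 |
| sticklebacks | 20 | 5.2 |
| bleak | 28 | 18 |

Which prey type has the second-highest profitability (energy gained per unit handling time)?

gudgeon

In descending order of E/h:
sticklebacks: 20/5.2 = 3.85 kJ/s
gudgeon: 47/20 = 2.35 kJ/s
bleak: 28/18 = 1.56 kJ/s
roach: 30/32 = 0.938 kJ/s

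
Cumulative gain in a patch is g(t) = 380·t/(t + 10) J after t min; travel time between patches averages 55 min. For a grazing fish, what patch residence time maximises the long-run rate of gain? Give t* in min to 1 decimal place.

Maximise g(t)/(T+t): set derivative to zero → g'(t)(T+t) = g(t).
g'(t) = 380·10/(t + 10)². Setting 380·10/(t+10)² = 380t/[(t+10)(55+t)] gives 10(55+t) = t(t+10), so t² = 10×55 = 550.
t* = √550 = 23.45 min.

23.5 min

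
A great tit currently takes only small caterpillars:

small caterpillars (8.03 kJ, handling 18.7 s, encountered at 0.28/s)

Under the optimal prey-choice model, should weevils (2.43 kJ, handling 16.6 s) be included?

On small caterpillars alone, R = ΣλE/(1+Σλh) = 2.248/6.236 = 0.3606 kJ/s.
Profitability of weevils: 2.43/16.6 = 0.1464 kJ/s.
Since 0.1464 < R, time spent handling weevils is better spent searching.

No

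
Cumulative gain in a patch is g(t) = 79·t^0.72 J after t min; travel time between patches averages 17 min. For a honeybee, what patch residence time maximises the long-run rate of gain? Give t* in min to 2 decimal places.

43.71 min

By the marginal value theorem, leave when the instantaneous gain rate g'(t) equals the habitat-wide average g(t)/(T + t).
g'(t) = 0.72·79·t^-0.28. Setting 0.72·79·t^-0.28 = 79·t^0.72/(17+t) gives 0.72(17+t) = t, so 0.28·t = 0.72×17.
t* = 0.72×17/0.28 = 43.71 min.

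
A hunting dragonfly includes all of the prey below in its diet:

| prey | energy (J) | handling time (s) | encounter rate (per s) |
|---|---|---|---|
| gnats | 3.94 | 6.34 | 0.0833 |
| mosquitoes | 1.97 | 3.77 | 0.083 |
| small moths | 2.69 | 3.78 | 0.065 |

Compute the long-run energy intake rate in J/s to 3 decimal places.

0.319 J/s

R = (0.0833×3.94 + 0.083×1.97 + 0.065×2.69) / (1 + 0.0833×6.34 + 0.083×3.77 + 0.065×3.78) = 0.6666/2.087 = 0.3194 J/s.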